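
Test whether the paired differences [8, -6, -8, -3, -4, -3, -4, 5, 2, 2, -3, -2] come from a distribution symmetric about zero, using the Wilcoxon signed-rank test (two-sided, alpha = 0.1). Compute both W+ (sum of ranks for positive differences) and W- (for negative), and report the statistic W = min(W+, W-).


Step 1: Drop any zero differences (none here) and take |d_i|.
|d| = [8, 6, 8, 3, 4, 3, 4, 5, 2, 2, 3, 2]
Step 2: Midrank |d_i| (ties get averaged ranks).
ranks: |8|->11.5, |6|->10, |8|->11.5, |3|->5, |4|->7.5, |3|->5, |4|->7.5, |5|->9, |2|->2, |2|->2, |3|->5, |2|->2
Step 3: Attach original signs; sum ranks with positive sign and with negative sign.
W+ = 11.5 + 9 + 2 + 2 = 24.5
W- = 10 + 11.5 + 5 + 7.5 + 5 + 7.5 + 5 + 2 = 53.5
(Check: W+ + W- = 78 should equal n(n+1)/2 = 78.)
Step 4: Test statistic W = min(W+, W-) = 24.5.
Step 5: Ties in |d|, so use the tie-corrected normal approximation.
        E[W] = n(n+1)/4 = 12*13/4 = 39.
        Tie groups: |d|=2 (t=3), |d|=3 (t=3), |d|=4 (t=2), |d|=8 (t=2); sum(t^3 - t) = 60.
        Var[W] = n(n+1)(2n+1)/24 - sum(t^3-t)/48 = 3900/24 - 60/48 = 161.25.
        z = (W - E[W]) / sqrt(Var[W]) = (24.5 - 39) / 12.6984 = -1.1419.
        Two-sided p = 2*Phi(z) = 0.253506.
Step 6: alpha = 0.1. fail to reject H0.

W+ = 24.5, W- = 53.5, W = min = 24.5, p = 0.253506, fail to reject H0.


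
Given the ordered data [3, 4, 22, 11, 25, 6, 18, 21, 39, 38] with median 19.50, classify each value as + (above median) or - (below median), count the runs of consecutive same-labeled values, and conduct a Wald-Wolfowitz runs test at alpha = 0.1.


Step 1: Compute median = 19.50; label A = above, B = below.
Labels in order: BBABABBAAA  (n_A = 5, n_B = 5)
Step 2: Count runs R = 6.
Step 3: Under H0 (random ordering), E[R] = 2*n_A*n_B/(n_A+n_B) + 1 = 2*5*5/10 + 1 = 6.0000.
        Var[R] = 2*n_A*n_B*(2*n_A*n_B - n_A - n_B) / ((n_A+n_B)^2 * (n_A+n_B-1)) = 2000/900 = 2.2222.
        SD[R] = 1.4907.
Step 4: R = E[R], so z = 0 with no continuity correction.
Step 5: Two-sided p-value via normal approximation = 2*(1 - Phi(|z|)) = 1.000000.
Step 6: alpha = 0.1. fail to reject H0.

R = 6, z = 0.0000, p = 1.000000, fail to reject H0.


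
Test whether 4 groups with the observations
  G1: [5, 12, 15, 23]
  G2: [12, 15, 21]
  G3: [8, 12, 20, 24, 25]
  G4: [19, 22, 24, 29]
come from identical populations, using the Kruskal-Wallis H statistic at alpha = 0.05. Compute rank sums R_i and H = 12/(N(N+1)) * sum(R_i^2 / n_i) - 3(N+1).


Step 1: Combine all N = 16 observations and assign midranks.
sorted (value, group, rank): (5,G1,1), (8,G3,2), (12,G1,4), (12,G2,4), (12,G3,4), (15,G1,6.5), (15,G2,6.5), (19,G4,8), (20,G3,9), (21,G2,10), (22,G4,11), (23,G1,12), (24,G3,13.5), (24,G4,13.5), (25,G3,15), (29,G4,16)
Step 2: Sum ranks within each group.
R_1 = 23.5 (n_1 = 4)
R_2 = 20.5 (n_2 = 3)
R_3 = 43.5 (n_3 = 5)
R_4 = 48.5 (n_4 = 4)
Step 3: H = 12/(N(N+1)) * sum(R_i^2/n_i) - 3(N+1)
     = 12/(16*17) * (23.5^2/4 + 20.5^2/3 + 43.5^2/5 + 48.5^2/4) - 3*17
     = 0.044118 * 1244.66 - 51
     = 3.911397.
Step 4: Ties present; correction factor C = 1 - 36/(16^3 - 16) = 0.991176. Corrected H = 3.911397 / 0.991176 = 3.946217.
Step 5: Under H0, H ~ chi^2(3); p-value = 0.267331.
Step 6: alpha = 0.05. fail to reject H0.

H = 3.9462, df = 3, p = 0.267331, fail to reject H0.


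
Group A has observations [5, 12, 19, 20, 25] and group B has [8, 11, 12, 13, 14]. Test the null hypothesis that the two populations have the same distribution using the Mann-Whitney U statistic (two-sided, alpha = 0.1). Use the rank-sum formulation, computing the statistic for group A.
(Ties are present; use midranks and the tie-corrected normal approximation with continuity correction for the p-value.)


Step 1: Combine and sort all 10 observations; assign midranks.
sorted (value, group): (5,X), (8,Y), (11,Y), (12,X), (12,Y), (13,Y), (14,Y), (19,X), (20,X), (25,X)
ranks: 5->1, 8->2, 11->3, 12->4.5, 12->4.5, 13->6, 14->7, 19->8, 20->9, 25->10
Step 2: Rank sum for X: R1 = 1 + 4.5 + 8 + 9 + 10 = 32.5.
Step 3: U_X = R1 - n1(n1+1)/2 = 32.5 - 5*6/2 = 32.5 - 15 = 17.5.
       U_Y = n1*n2 - U_X = 25 - 17.5 = 7.5.
Step 4: Ties are present, so use the tie-corrected normal approximation (with continuity correction) for the p-value.
Step 5: p-value = 0.345742; compare to alpha = 0.1. fail to reject H0.

U_X = 17.5, p = 0.345742, fail to reject H0 at alpha = 0.1.


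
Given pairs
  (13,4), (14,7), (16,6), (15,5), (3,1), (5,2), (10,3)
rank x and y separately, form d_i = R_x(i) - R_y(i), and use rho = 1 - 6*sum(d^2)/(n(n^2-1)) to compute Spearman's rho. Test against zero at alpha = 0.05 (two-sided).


Step 1: Rank x and y separately (midranks; no ties here).
rank(x): 13->4, 14->5, 16->7, 15->6, 3->1, 5->2, 10->3
rank(y): 4->4, 7->7, 6->6, 5->5, 1->1, 2->2, 3->3
Step 2: d_i = R_x(i) - R_y(i); compute d_i^2.
  (4-4)^2=0, (5-7)^2=4, (7-6)^2=1, (6-5)^2=1, (1-1)^2=0, (2-2)^2=0, (3-3)^2=0
sum(d^2) = 6.
Step 3: rho = 1 - 6*6 / (7*(7^2 - 1)) = 1 - 36/336 = 0.892857.
Step 4: Under H0, t = rho * sqrt((n-2)/(1-rho^2)) = 4.4333 ~ t(5).
Step 5: Two-sided p-value from the t-distribution with 5 df = 0.006807.
Step 6: alpha = 0.05. reject H0.

rho = 0.8929, p = 0.006807, reject H0 at alpha = 0.05.


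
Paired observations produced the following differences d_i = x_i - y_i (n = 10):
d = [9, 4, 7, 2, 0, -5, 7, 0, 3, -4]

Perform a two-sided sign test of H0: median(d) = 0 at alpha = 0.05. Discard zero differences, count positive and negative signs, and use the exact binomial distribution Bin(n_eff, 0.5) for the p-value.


Step 1: Discard zero differences. Original n = 10; n_eff = number of nonzero differences = 8.
Nonzero differences (with sign): +9, +4, +7, +2, -5, +7, +3, -4
Step 2: Count signs: positive = 6, negative = 2.
Step 3: Under H0: P(positive) = 0.5, so the number of positives S ~ Bin(8, 0.5).
Step 4: Two-sided exact p-value = sum of Bin(8,0.5) probabilities at or below the observed probability = 0.289062.
Step 5: alpha = 0.05. fail to reject H0.

n_eff = 8, pos = 6, neg = 2, p = 0.289062, fail to reject H0.


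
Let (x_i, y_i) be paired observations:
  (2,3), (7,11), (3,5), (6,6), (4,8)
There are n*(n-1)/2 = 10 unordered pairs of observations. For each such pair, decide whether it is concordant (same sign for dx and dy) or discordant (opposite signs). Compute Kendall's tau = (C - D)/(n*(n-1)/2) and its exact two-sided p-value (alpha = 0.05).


Step 1: Enumerate the 10 unordered pairs (i,j) with i<j and classify each by sign(x_j-x_i) * sign(y_j-y_i).
  (1,2):dx=+5,dy=+8->C; (1,3):dx=+1,dy=+2->C; (1,4):dx=+4,dy=+3->C; (1,5):dx=+2,dy=+5->C
  (2,3):dx=-4,dy=-6->C; (2,4):dx=-1,dy=-5->C; (2,5):dx=-3,dy=-3->C; (3,4):dx=+3,dy=+1->C
  (3,5):dx=+1,dy=+3->C; (4,5):dx=-2,dy=+2->D
Step 2: C = 9, D = 1, total pairs = 10.
Step 3: tau = (C - D)/(n(n-1)/2) = (9 - 1)/10 = 0.800000.
Step 4: Exact two-sided p-value (enumerate n! = 120 permutations of y under H0): p = 0.083333.
Step 5: alpha = 0.05. fail to reject H0.

tau_b = 0.8000 (C=9, D=1), p = 0.083333, fail to reject H0.


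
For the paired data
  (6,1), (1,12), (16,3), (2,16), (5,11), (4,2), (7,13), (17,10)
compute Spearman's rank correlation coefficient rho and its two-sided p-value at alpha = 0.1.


Step 1: Rank x and y separately (midranks; no ties here).
rank(x): 6->5, 1->1, 16->7, 2->2, 5->4, 4->3, 7->6, 17->8
rank(y): 1->1, 12->6, 3->3, 16->8, 11->5, 2->2, 13->7, 10->4
Step 2: d_i = R_x(i) - R_y(i); compute d_i^2.
  (5-1)^2=16, (1-6)^2=25, (7-3)^2=16, (2-8)^2=36, (4-5)^2=1, (3-2)^2=1, (6-7)^2=1, (8-4)^2=16
sum(d^2) = 112.
Step 3: rho = 1 - 6*112 / (8*(8^2 - 1)) = 1 - 672/504 = -0.333333.
Step 4: Under H0, t = rho * sqrt((n-2)/(1-rho^2)) = -0.8660 ~ t(6).
Step 5: Two-sided p-value from the t-distribution with 6 df = 0.419753.
Step 6: alpha = 0.1. fail to reject H0.

rho = -0.3333, p = 0.419753, fail to reject H0 at alpha = 0.1.


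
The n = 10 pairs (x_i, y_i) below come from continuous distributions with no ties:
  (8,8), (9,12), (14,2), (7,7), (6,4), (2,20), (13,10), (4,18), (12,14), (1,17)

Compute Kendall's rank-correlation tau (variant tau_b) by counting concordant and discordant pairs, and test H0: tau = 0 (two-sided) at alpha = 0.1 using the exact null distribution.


Step 1: Enumerate the 45 unordered pairs (i,j) with i<j and classify each by sign(x_j-x_i) * sign(y_j-y_i).
  (1,2):dx=+1,dy=+4->C; (1,3):dx=+6,dy=-6->D; (1,4):dx=-1,dy=-1->C; (1,5):dx=-2,dy=-4->C
  (1,6):dx=-6,dy=+12->D; (1,7):dx=+5,dy=+2->C; (1,8):dx=-4,dy=+10->D; (1,9):dx=+4,dy=+6->C
  (1,10):dx=-7,dy=+9->D; (2,3):dx=+5,dy=-10->D; (2,4):dx=-2,dy=-5->C; (2,5):dx=-3,dy=-8->C
  (2,6):dx=-7,dy=+8->D; (2,7):dx=+4,dy=-2->D; (2,8):dx=-5,dy=+6->D; (2,9):dx=+3,dy=+2->C
  (2,10):dx=-8,dy=+5->D; (3,4):dx=-7,dy=+5->D; (3,5):dx=-8,dy=+2->D; (3,6):dx=-12,dy=+18->D
  (3,7):dx=-1,dy=+8->D; (3,8):dx=-10,dy=+16->D; (3,9):dx=-2,dy=+12->D; (3,10):dx=-13,dy=+15->D
  (4,5):dx=-1,dy=-3->C; (4,6):dx=-5,dy=+13->D; (4,7):dx=+6,dy=+3->C; (4,8):dx=-3,dy=+11->D
  (4,9):dx=+5,dy=+7->C; (4,10):dx=-6,dy=+10->D; (5,6):dx=-4,dy=+16->D; (5,7):dx=+7,dy=+6->C
  (5,8):dx=-2,dy=+14->D; (5,9):dx=+6,dy=+10->C; (5,10):dx=-5,dy=+13->D; (6,7):dx=+11,dy=-10->D
  (6,8):dx=+2,dy=-2->D; (6,9):dx=+10,dy=-6->D; (6,10):dx=-1,dy=-3->C; (7,8):dx=-9,dy=+8->D
  (7,9):dx=-1,dy=+4->D; (7,10):dx=-12,dy=+7->D; (8,9):dx=+8,dy=-4->D; (8,10):dx=-3,dy=-1->C
  (9,10):dx=-11,dy=+3->D
Step 2: C = 15, D = 30, total pairs = 45.
Step 3: tau = (C - D)/(n(n-1)/2) = (15 - 30)/45 = -0.333333.
Step 4: Exact two-sided p-value (enumerate n! = 3628800 permutations of y under H0): p = 0.216373.
Step 5: alpha = 0.1. fail to reject H0.

tau_b = -0.3333 (C=15, D=30), p = 0.216373, fail to reject H0.


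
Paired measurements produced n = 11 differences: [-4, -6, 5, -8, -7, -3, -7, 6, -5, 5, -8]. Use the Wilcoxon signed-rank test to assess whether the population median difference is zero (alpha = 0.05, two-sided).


Step 1: Drop any zero differences (none here) and take |d_i|.
|d| = [4, 6, 5, 8, 7, 3, 7, 6, 5, 5, 8]
Step 2: Midrank |d_i| (ties get averaged ranks).
ranks: |4|->2, |6|->6.5, |5|->4, |8|->10.5, |7|->8.5, |3|->1, |7|->8.5, |6|->6.5, |5|->4, |5|->4, |8|->10.5
Step 3: Attach original signs; sum ranks with positive sign and with negative sign.
W+ = 4 + 6.5 + 4 = 14.5
W- = 2 + 6.5 + 10.5 + 8.5 + 1 + 8.5 + 4 + 10.5 = 51.5
(Check: W+ + W- = 66 should equal n(n+1)/2 = 66.)
Step 4: Test statistic W = min(W+, W-) = 14.5.
Step 5: Ties in |d|, so use the tie-corrected normal approximation.
        E[W] = n(n+1)/4 = 11*12/4 = 33.
        Tie groups: |d|=5 (t=3), |d|=6 (t=2), |d|=7 (t=2), |d|=8 (t=2); sum(t^3 - t) = 42.
        Var[W] = n(n+1)(2n+1)/24 - sum(t^3-t)/48 = 3036/24 - 42/48 = 125.625.
        z = (W - E[W]) / sqrt(Var[W]) = (14.5 - 33) / 11.2083 = -1.6506.
        Two-sided p = 2*Phi(z) = 0.098827.
Step 6: alpha = 0.05. fail to reject H0.

W+ = 14.5, W- = 51.5, W = min = 14.5, p = 0.098827, fail to reject H0.


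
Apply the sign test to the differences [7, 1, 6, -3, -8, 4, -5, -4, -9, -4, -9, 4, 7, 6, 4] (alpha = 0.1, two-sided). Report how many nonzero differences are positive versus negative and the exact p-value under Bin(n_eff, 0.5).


Step 1: Discard zero differences. Original n = 15; n_eff = number of nonzero differences = 15.
Nonzero differences (with sign): +7, +1, +6, -3, -8, +4, -5, -4, -9, -4, -9, +4, +7, +6, +4
Step 2: Count signs: positive = 8, negative = 7.
Step 3: Under H0: P(positive) = 0.5, so the number of positives S ~ Bin(15, 0.5).
Step 4: Two-sided exact p-value = sum of Bin(15,0.5) probabilities at or below the observed probability = 1.000000.
Step 5: alpha = 0.1. fail to reject H0.

n_eff = 15, pos = 8, neg = 7, p = 1.000000, fail to reject H0.


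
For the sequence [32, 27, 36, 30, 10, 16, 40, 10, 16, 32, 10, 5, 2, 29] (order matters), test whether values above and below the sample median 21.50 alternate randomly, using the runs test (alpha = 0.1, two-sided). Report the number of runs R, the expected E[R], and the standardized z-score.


Step 1: Compute median = 21.50; label A = above, B = below.
Labels in order: AAAABBABBABBBA  (n_A = 7, n_B = 7)
Step 2: Count runs R = 7.
Step 3: Under H0 (random ordering), E[R] = 2*n_A*n_B/(n_A+n_B) + 1 = 2*7*7/14 + 1 = 8.0000.
        Var[R] = 2*n_A*n_B*(2*n_A*n_B - n_A - n_B) / ((n_A+n_B)^2 * (n_A+n_B-1)) = 8232/2548 = 3.2308.
        SD[R] = 1.7974.
Step 4: Continuity-corrected z = (R + 0.5 - E[R]) / SD[R] = (7 + 0.5 - 8.0000) / 1.7974 = -0.2782.
Step 5: Two-sided p-value via normal approximation = 2*(1 - Phi(|z|)) = 0.780879.
Step 6: alpha = 0.1. fail to reject H0.

R = 7, z = -0.2782, p = 0.780879, fail to reject H0.


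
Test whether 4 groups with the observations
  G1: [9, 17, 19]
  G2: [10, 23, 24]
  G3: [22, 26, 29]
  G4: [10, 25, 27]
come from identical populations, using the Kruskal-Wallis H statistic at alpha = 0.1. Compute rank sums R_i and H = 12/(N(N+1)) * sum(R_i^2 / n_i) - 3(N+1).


Step 1: Combine all N = 12 observations and assign midranks.
sorted (value, group, rank): (9,G1,1), (10,G2,2.5), (10,G4,2.5), (17,G1,4), (19,G1,5), (22,G3,6), (23,G2,7), (24,G2,8), (25,G4,9), (26,G3,10), (27,G4,11), (29,G3,12)
Step 2: Sum ranks within each group.
R_1 = 10 (n_1 = 3)
R_2 = 17.5 (n_2 = 3)
R_3 = 28 (n_3 = 3)
R_4 = 22.5 (n_4 = 3)
Step 3: H = 12/(N(N+1)) * sum(R_i^2/n_i) - 3(N+1)
     = 12/(12*13) * (10^2/3 + 17.5^2/3 + 28^2/3 + 22.5^2/3) - 3*13
     = 0.076923 * 565.5 - 39
     = 4.500000.
Step 4: Ties present; correction factor C = 1 - 6/(12^3 - 12) = 0.996503. Corrected H = 4.500000 / 0.996503 = 4.515789.
Step 5: Under H0, H ~ chi^2(3); p-value = 0.210886.
Step 6: alpha = 0.1. fail to reject H0.

H = 4.5158, df = 3, p = 0.210886, fail to reject H0.


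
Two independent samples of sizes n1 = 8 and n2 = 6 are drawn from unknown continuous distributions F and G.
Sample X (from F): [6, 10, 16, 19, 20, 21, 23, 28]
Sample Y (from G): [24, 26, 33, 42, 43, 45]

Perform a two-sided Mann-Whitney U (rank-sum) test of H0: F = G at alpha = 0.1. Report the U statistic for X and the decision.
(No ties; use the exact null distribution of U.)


Step 1: Combine and sort all 14 observations; assign midranks.
sorted (value, group): (6,X), (10,X), (16,X), (19,X), (20,X), (21,X), (23,X), (24,Y), (26,Y), (28,X), (33,Y), (42,Y), (43,Y), (45,Y)
ranks: 6->1, 10->2, 16->3, 19->4, 20->5, 21->6, 23->7, 24->8, 26->9, 28->10, 33->11, 42->12, 43->13, 45->14
Step 2: Rank sum for X: R1 = 1 + 2 + 3 + 4 + 5 + 6 + 7 + 10 = 38.
Step 3: U_X = R1 - n1(n1+1)/2 = 38 - 8*9/2 = 38 - 36 = 2.
       U_Y = n1*n2 - U_X = 48 - 2 = 46.
Step 4: No ties, so the exact null distribution of U (based on enumerating the C(14,8) = 3003 equally likely rank assignments) gives the two-sided p-value.
Step 5: p-value = 0.002664; compare to alpha = 0.1. reject H0.

U_X = 2, p = 0.002664, reject H0 at alpha = 0.1.


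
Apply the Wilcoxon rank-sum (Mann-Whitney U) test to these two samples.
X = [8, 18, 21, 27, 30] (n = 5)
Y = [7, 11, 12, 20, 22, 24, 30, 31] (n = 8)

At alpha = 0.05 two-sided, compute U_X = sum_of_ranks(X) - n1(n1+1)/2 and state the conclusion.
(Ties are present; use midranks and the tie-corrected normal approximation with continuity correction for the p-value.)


Step 1: Combine and sort all 13 observations; assign midranks.
sorted (value, group): (7,Y), (8,X), (11,Y), (12,Y), (18,X), (20,Y), (21,X), (22,Y), (24,Y), (27,X), (30,X), (30,Y), (31,Y)
ranks: 7->1, 8->2, 11->3, 12->4, 18->5, 20->6, 21->7, 22->8, 24->9, 27->10, 30->11.5, 30->11.5, 31->13
Step 2: Rank sum for X: R1 = 2 + 5 + 7 + 10 + 11.5 = 35.5.
Step 3: U_X = R1 - n1(n1+1)/2 = 35.5 - 5*6/2 = 35.5 - 15 = 20.5.
       U_Y = n1*n2 - U_X = 40 - 20.5 = 19.5.
Step 4: Ties are present, so use the tie-corrected normal approximation (with continuity correction) for the p-value.
Step 5: p-value = 1.000000; compare to alpha = 0.05. fail to reject H0.

U_X = 20.5, p = 1.000000, fail to reject H0 at alpha = 0.05.


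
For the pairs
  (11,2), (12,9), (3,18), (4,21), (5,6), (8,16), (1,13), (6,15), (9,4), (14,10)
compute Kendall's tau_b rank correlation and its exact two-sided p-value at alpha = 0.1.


Step 1: Enumerate the 45 unordered pairs (i,j) with i<j and classify each by sign(x_j-x_i) * sign(y_j-y_i).
  (1,2):dx=+1,dy=+7->C; (1,3):dx=-8,dy=+16->D; (1,4):dx=-7,dy=+19->D; (1,5):dx=-6,dy=+4->D
  (1,6):dx=-3,dy=+14->D; (1,7):dx=-10,dy=+11->D; (1,8):dx=-5,dy=+13->D; (1,9):dx=-2,dy=+2->D
  (1,10):dx=+3,dy=+8->C; (2,3):dx=-9,dy=+9->D; (2,4):dx=-8,dy=+12->D; (2,5):dx=-7,dy=-3->C
  (2,6):dx=-4,dy=+7->D; (2,7):dx=-11,dy=+4->D; (2,8):dx=-6,dy=+6->D; (2,9):dx=-3,dy=-5->C
  (2,10):dx=+2,dy=+1->C; (3,4):dx=+1,dy=+3->C; (3,5):dx=+2,dy=-12->D; (3,6):dx=+5,dy=-2->D
  (3,7):dx=-2,dy=-5->C; (3,8):dx=+3,dy=-3->D; (3,9):dx=+6,dy=-14->D; (3,10):dx=+11,dy=-8->D
  (4,5):dx=+1,dy=-15->D; (4,6):dx=+4,dy=-5->D; (4,7):dx=-3,dy=-8->C; (4,8):dx=+2,dy=-6->D
  (4,9):dx=+5,dy=-17->D; (4,10):dx=+10,dy=-11->D; (5,6):dx=+3,dy=+10->C; (5,7):dx=-4,dy=+7->D
  (5,8):dx=+1,dy=+9->C; (5,9):dx=+4,dy=-2->D; (5,10):dx=+9,dy=+4->C; (6,7):dx=-7,dy=-3->C
  (6,8):dx=-2,dy=-1->C; (6,9):dx=+1,dy=-12->D; (6,10):dx=+6,dy=-6->D; (7,8):dx=+5,dy=+2->C
  (7,9):dx=+8,dy=-9->D; (7,10):dx=+13,dy=-3->D; (8,9):dx=+3,dy=-11->D; (8,10):dx=+8,dy=-5->D
  (9,10):dx=+5,dy=+6->C
Step 2: C = 15, D = 30, total pairs = 45.
Step 3: tau = (C - D)/(n(n-1)/2) = (15 - 30)/45 = -0.333333.
Step 4: Exact two-sided p-value (enumerate n! = 3628800 permutations of y under H0): p = 0.216373.
Step 5: alpha = 0.1. fail to reject H0.

tau_b = -0.3333 (C=15, D=30), p = 0.216373, fail to reject H0.


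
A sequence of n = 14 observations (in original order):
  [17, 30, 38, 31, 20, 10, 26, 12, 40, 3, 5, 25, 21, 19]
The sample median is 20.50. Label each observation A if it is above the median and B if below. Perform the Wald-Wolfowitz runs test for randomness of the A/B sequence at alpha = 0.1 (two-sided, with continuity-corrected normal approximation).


Step 1: Compute median = 20.50; label A = above, B = below.
Labels in order: BAAABBABABBAAB  (n_A = 7, n_B = 7)
Step 2: Count runs R = 9.
Step 3: Under H0 (random ordering), E[R] = 2*n_A*n_B/(n_A+n_B) + 1 = 2*7*7/14 + 1 = 8.0000.
        Var[R] = 2*n_A*n_B*(2*n_A*n_B - n_A - n_B) / ((n_A+n_B)^2 * (n_A+n_B-1)) = 8232/2548 = 3.2308.
        SD[R] = 1.7974.
Step 4: Continuity-corrected z = (R - 0.5 - E[R]) / SD[R] = (9 - 0.5 - 8.0000) / 1.7974 = 0.2782.
Step 5: Two-sided p-value via normal approximation = 2*(1 - Phi(|z|)) = 0.780879.
Step 6: alpha = 0.1. fail to reject H0.

R = 9, z = 0.2782, p = 0.780879, fail to reject H0.


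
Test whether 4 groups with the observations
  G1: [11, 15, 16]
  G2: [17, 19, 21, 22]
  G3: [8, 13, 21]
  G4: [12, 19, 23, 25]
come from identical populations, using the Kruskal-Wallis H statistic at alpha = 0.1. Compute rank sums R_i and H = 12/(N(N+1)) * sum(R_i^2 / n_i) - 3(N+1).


Step 1: Combine all N = 14 observations and assign midranks.
sorted (value, group, rank): (8,G3,1), (11,G1,2), (12,G4,3), (13,G3,4), (15,G1,5), (16,G1,6), (17,G2,7), (19,G2,8.5), (19,G4,8.5), (21,G2,10.5), (21,G3,10.5), (22,G2,12), (23,G4,13), (25,G4,14)
Step 2: Sum ranks within each group.
R_1 = 13 (n_1 = 3)
R_2 = 38 (n_2 = 4)
R_3 = 15.5 (n_3 = 3)
R_4 = 38.5 (n_4 = 4)
Step 3: H = 12/(N(N+1)) * sum(R_i^2/n_i) - 3(N+1)
     = 12/(14*15) * (13^2/3 + 38^2/4 + 15.5^2/3 + 38.5^2/4) - 3*15
     = 0.057143 * 867.979 - 45
     = 4.598810.
Step 4: Ties present; correction factor C = 1 - 12/(14^3 - 14) = 0.995604. Corrected H = 4.598810 / 0.995604 = 4.619113.
Step 5: Under H0, H ~ chi^2(3); p-value = 0.201909.
Step 6: alpha = 0.1. fail to reject H0.

H = 4.6191, df = 3, p = 0.201909, fail to reject H0.


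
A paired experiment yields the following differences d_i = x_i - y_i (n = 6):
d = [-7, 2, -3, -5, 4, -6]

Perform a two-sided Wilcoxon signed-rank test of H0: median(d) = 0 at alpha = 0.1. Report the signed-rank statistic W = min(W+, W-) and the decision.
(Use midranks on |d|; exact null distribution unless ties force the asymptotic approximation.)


Step 1: Drop any zero differences (none here) and take |d_i|.
|d| = [7, 2, 3, 5, 4, 6]
Step 2: Midrank |d_i| (ties get averaged ranks).
ranks: |7|->6, |2|->1, |3|->2, |5|->4, |4|->3, |6|->5
Step 3: Attach original signs; sum ranks with positive sign and with negative sign.
W+ = 1 + 3 = 4
W- = 6 + 2 + 4 + 5 = 17
(Check: W+ + W- = 21 should equal n(n+1)/2 = 21.)
Step 4: Test statistic W = min(W+, W-) = 4.
Step 5: No ties, so the exact null distribution over the 2^6 = 64 sign assignments gives the two-sided p-value = 0.218750.
Step 6: alpha = 0.1. fail to reject H0.

W+ = 4, W- = 17, W = min = 4, p = 0.218750, fail to reject H0.


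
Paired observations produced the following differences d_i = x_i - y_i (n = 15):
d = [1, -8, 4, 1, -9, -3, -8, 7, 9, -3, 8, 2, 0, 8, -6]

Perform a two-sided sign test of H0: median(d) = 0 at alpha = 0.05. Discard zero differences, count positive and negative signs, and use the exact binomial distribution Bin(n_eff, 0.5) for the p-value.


Step 1: Discard zero differences. Original n = 15; n_eff = number of nonzero differences = 14.
Nonzero differences (with sign): +1, -8, +4, +1, -9, -3, -8, +7, +9, -3, +8, +2, +8, -6
Step 2: Count signs: positive = 8, negative = 6.
Step 3: Under H0: P(positive) = 0.5, so the number of positives S ~ Bin(14, 0.5).
Step 4: Two-sided exact p-value = sum of Bin(14,0.5) probabilities at or below the observed probability = 0.790527.
Step 5: alpha = 0.05. fail to reject H0.

n_eff = 14, pos = 8, neg = 6, p = 0.790527, fail to reject H0.


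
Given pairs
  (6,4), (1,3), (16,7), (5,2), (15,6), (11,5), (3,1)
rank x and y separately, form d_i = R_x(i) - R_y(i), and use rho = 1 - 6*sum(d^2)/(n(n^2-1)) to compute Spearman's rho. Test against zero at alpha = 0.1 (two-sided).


Step 1: Rank x and y separately (midranks; no ties here).
rank(x): 6->4, 1->1, 16->7, 5->3, 15->6, 11->5, 3->2
rank(y): 4->4, 3->3, 7->7, 2->2, 6->6, 5->5, 1->1
Step 2: d_i = R_x(i) - R_y(i); compute d_i^2.
  (4-4)^2=0, (1-3)^2=4, (7-7)^2=0, (3-2)^2=1, (6-6)^2=0, (5-5)^2=0, (2-1)^2=1
sum(d^2) = 6.
Step 3: rho = 1 - 6*6 / (7*(7^2 - 1)) = 1 - 36/336 = 0.892857.
Step 4: Under H0, t = rho * sqrt((n-2)/(1-rho^2)) = 4.4333 ~ t(5).
Step 5: Two-sided p-value from the t-distribution with 5 df = 0.006807.
Step 6: alpha = 0.1. reject H0.

rho = 0.8929, p = 0.006807, reject H0 at alpha = 0.1.


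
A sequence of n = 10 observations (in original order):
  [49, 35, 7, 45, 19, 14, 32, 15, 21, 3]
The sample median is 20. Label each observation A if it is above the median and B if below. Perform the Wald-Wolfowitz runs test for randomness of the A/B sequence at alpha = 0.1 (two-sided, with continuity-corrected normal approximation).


Step 1: Compute median = 20; label A = above, B = below.
Labels in order: AABABBABAB  (n_A = 5, n_B = 5)
Step 2: Count runs R = 8.
Step 3: Under H0 (random ordering), E[R] = 2*n_A*n_B/(n_A+n_B) + 1 = 2*5*5/10 + 1 = 6.0000.
        Var[R] = 2*n_A*n_B*(2*n_A*n_B - n_A - n_B) / ((n_A+n_B)^2 * (n_A+n_B-1)) = 2000/900 = 2.2222.
        SD[R] = 1.4907.
Step 4: Continuity-corrected z = (R - 0.5 - E[R]) / SD[R] = (8 - 0.5 - 6.0000) / 1.4907 = 1.0062.
Step 5: Two-sided p-value via normal approximation = 2*(1 - Phi(|z|)) = 0.314305.
Step 6: alpha = 0.1. fail to reject H0.

R = 8, z = 1.0062, p = 0.314305, fail to reject H0.


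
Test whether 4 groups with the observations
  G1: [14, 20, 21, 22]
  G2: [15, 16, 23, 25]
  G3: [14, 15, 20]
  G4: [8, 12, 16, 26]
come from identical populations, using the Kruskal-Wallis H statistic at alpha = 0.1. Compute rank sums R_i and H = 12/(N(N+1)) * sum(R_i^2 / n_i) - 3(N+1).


Step 1: Combine all N = 15 observations and assign midranks.
sorted (value, group, rank): (8,G4,1), (12,G4,2), (14,G1,3.5), (14,G3,3.5), (15,G2,5.5), (15,G3,5.5), (16,G2,7.5), (16,G4,7.5), (20,G1,9.5), (20,G3,9.5), (21,G1,11), (22,G1,12), (23,G2,13), (25,G2,14), (26,G4,15)
Step 2: Sum ranks within each group.
R_1 = 36 (n_1 = 4)
R_2 = 40 (n_2 = 4)
R_3 = 18.5 (n_3 = 3)
R_4 = 25.5 (n_4 = 4)
Step 3: H = 12/(N(N+1)) * sum(R_i^2/n_i) - 3(N+1)
     = 12/(15*16) * (36^2/4 + 40^2/4 + 18.5^2/3 + 25.5^2/4) - 3*16
     = 0.050000 * 1000.65 - 48
     = 2.032292.
Step 4: Ties present; correction factor C = 1 - 24/(15^3 - 15) = 0.992857. Corrected H = 2.032292 / 0.992857 = 2.046912.
Step 5: Under H0, H ~ chi^2(3); p-value = 0.562727.
Step 6: alpha = 0.1. fail to reject H0.

H = 2.0469, df = 3, p = 0.562727, fail to reject H0.


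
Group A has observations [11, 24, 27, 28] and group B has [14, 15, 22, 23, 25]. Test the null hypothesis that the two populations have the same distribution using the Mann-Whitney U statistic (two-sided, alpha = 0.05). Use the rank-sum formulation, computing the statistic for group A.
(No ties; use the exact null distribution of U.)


Step 1: Combine and sort all 9 observations; assign midranks.
sorted (value, group): (11,X), (14,Y), (15,Y), (22,Y), (23,Y), (24,X), (25,Y), (27,X), (28,X)
ranks: 11->1, 14->2, 15->3, 22->4, 23->5, 24->6, 25->7, 27->8, 28->9
Step 2: Rank sum for X: R1 = 1 + 6 + 8 + 9 = 24.
Step 3: U_X = R1 - n1(n1+1)/2 = 24 - 4*5/2 = 24 - 10 = 14.
       U_Y = n1*n2 - U_X = 20 - 14 = 6.
Step 4: No ties, so the exact null distribution of U (based on enumerating the C(9,4) = 126 equally likely rank assignments) gives the two-sided p-value.
Step 5: p-value = 0.412698; compare to alpha = 0.05. fail to reject H0.

U_X = 14, p = 0.412698, fail to reject H0 at alpha = 0.05.


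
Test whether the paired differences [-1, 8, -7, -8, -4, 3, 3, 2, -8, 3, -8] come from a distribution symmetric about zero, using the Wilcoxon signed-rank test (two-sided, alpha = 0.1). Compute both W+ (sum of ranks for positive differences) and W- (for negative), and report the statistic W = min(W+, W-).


Step 1: Drop any zero differences (none here) and take |d_i|.
|d| = [1, 8, 7, 8, 4, 3, 3, 2, 8, 3, 8]
Step 2: Midrank |d_i| (ties get averaged ranks).
ranks: |1|->1, |8|->9.5, |7|->7, |8|->9.5, |4|->6, |3|->4, |3|->4, |2|->2, |8|->9.5, |3|->4, |8|->9.5
Step 3: Attach original signs; sum ranks with positive sign and with negative sign.
W+ = 9.5 + 4 + 4 + 2 + 4 = 23.5
W- = 1 + 7 + 9.5 + 6 + 9.5 + 9.5 = 42.5
(Check: W+ + W- = 66 should equal n(n+1)/2 = 66.)
Step 4: Test statistic W = min(W+, W-) = 23.5.
Step 5: Ties in |d|, so use the tie-corrected normal approximation.
        E[W] = n(n+1)/4 = 11*12/4 = 33.
        Tie groups: |d|=3 (t=3), |d|=8 (t=4); sum(t^3 - t) = 84.
        Var[W] = n(n+1)(2n+1)/24 - sum(t^3-t)/48 = 3036/24 - 84/48 = 124.75.
        z = (W - E[W]) / sqrt(Var[W]) = (23.5 - 33) / 11.1692 = -0.8506.
        Two-sided p = 2*Phi(z) = 0.395016.
Step 6: alpha = 0.1. fail to reject H0.

W+ = 23.5, W- = 42.5, W = min = 23.5, p = 0.395016, fail to reject H0.


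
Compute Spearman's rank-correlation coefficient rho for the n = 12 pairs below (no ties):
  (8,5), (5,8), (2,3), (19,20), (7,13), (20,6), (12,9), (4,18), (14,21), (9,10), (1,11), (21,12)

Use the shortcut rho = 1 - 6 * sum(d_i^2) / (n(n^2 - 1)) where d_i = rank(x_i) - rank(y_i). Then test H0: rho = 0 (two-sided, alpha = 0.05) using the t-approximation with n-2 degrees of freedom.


Step 1: Rank x and y separately (midranks; no ties here).
rank(x): 8->6, 5->4, 2->2, 19->10, 7->5, 20->11, 12->8, 4->3, 14->9, 9->7, 1->1, 21->12
rank(y): 5->2, 8->4, 3->1, 20->11, 13->9, 6->3, 9->5, 18->10, 21->12, 10->6, 11->7, 12->8
Step 2: d_i = R_x(i) - R_y(i); compute d_i^2.
  (6-2)^2=16, (4-4)^2=0, (2-1)^2=1, (10-11)^2=1, (5-9)^2=16, (11-3)^2=64, (8-5)^2=9, (3-10)^2=49, (9-12)^2=9, (7-6)^2=1, (1-7)^2=36, (12-8)^2=16
sum(d^2) = 218.
Step 3: rho = 1 - 6*218 / (12*(12^2 - 1)) = 1 - 1308/1716 = 0.237762.
Step 4: Under H0, t = rho * sqrt((n-2)/(1-rho^2)) = 0.7741 ~ t(10).
Step 5: Two-sided p-value from the t-distribution with 10 df = 0.456801.
Step 6: alpha = 0.05. fail to reject H0.

rho = 0.2378, p = 0.456801, fail to reject H0 at alpha = 0.05.


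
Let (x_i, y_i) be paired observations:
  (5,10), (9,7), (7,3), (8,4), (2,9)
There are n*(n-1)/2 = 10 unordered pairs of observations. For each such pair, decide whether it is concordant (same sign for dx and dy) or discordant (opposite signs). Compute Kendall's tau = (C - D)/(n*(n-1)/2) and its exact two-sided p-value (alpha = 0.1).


Step 1: Enumerate the 10 unordered pairs (i,j) with i<j and classify each by sign(x_j-x_i) * sign(y_j-y_i).
  (1,2):dx=+4,dy=-3->D; (1,3):dx=+2,dy=-7->D; (1,4):dx=+3,dy=-6->D; (1,5):dx=-3,dy=-1->C
  (2,3):dx=-2,dy=-4->C; (2,4):dx=-1,dy=-3->C; (2,5):dx=-7,dy=+2->D; (3,4):dx=+1,dy=+1->C
  (3,5):dx=-5,dy=+6->D; (4,5):dx=-6,dy=+5->D
Step 2: C = 4, D = 6, total pairs = 10.
Step 3: tau = (C - D)/(n(n-1)/2) = (4 - 6)/10 = -0.200000.
Step 4: Exact two-sided p-value (enumerate n! = 120 permutations of y under H0): p = 0.816667.
Step 5: alpha = 0.1. fail to reject H0.

tau_b = -0.2000 (C=4, D=6), p = 0.816667, fail to reject H0.


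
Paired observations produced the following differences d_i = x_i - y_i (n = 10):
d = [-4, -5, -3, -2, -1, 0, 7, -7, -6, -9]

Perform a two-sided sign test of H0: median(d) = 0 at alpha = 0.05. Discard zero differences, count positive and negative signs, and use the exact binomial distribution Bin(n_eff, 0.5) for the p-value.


Step 1: Discard zero differences. Original n = 10; n_eff = number of nonzero differences = 9.
Nonzero differences (with sign): -4, -5, -3, -2, -1, +7, -7, -6, -9
Step 2: Count signs: positive = 1, negative = 8.
Step 3: Under H0: P(positive) = 0.5, so the number of positives S ~ Bin(9, 0.5).
Step 4: Two-sided exact p-value = sum of Bin(9,0.5) probabilities at or below the observed probability = 0.039062.
Step 5: alpha = 0.05. reject H0.

n_eff = 9, pos = 1, neg = 8, p = 0.039062, reject H0.


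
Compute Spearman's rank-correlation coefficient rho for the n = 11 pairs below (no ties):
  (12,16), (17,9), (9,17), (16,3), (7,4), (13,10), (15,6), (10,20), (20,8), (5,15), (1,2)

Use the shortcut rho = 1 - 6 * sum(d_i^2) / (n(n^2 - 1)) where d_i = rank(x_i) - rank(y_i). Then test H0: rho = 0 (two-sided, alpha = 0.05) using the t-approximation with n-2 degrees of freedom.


Step 1: Rank x and y separately (midranks; no ties here).
rank(x): 12->6, 17->10, 9->4, 16->9, 7->3, 13->7, 15->8, 10->5, 20->11, 5->2, 1->1
rank(y): 16->9, 9->6, 17->10, 3->2, 4->3, 10->7, 6->4, 20->11, 8->5, 15->8, 2->1
Step 2: d_i = R_x(i) - R_y(i); compute d_i^2.
  (6-9)^2=9, (10-6)^2=16, (4-10)^2=36, (9-2)^2=49, (3-3)^2=0, (7-7)^2=0, (8-4)^2=16, (5-11)^2=36, (11-5)^2=36, (2-8)^2=36, (1-1)^2=0
sum(d^2) = 234.
Step 3: rho = 1 - 6*234 / (11*(11^2 - 1)) = 1 - 1404/1320 = -0.063636.
Step 4: Under H0, t = rho * sqrt((n-2)/(1-rho^2)) = -0.1913 ~ t(9).
Step 5: Two-sided p-value from the t-distribution with 9 df = 0.852539.
Step 6: alpha = 0.05. fail to reject H0.

rho = -0.0636, p = 0.852539, fail to reject H0 at alpha = 0.05.


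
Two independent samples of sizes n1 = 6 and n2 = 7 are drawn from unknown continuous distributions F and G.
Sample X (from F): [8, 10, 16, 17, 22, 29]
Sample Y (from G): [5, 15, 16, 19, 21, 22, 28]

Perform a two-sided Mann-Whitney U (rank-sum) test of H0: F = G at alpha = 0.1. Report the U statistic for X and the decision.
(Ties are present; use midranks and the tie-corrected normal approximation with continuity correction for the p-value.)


Step 1: Combine and sort all 13 observations; assign midranks.
sorted (value, group): (5,Y), (8,X), (10,X), (15,Y), (16,X), (16,Y), (17,X), (19,Y), (21,Y), (22,X), (22,Y), (28,Y), (29,X)
ranks: 5->1, 8->2, 10->3, 15->4, 16->5.5, 16->5.5, 17->7, 19->8, 21->9, 22->10.5, 22->10.5, 28->12, 29->13
Step 2: Rank sum for X: R1 = 2 + 3 + 5.5 + 7 + 10.5 + 13 = 41.
Step 3: U_X = R1 - n1(n1+1)/2 = 41 - 6*7/2 = 41 - 21 = 20.
       U_Y = n1*n2 - U_X = 42 - 20 = 22.
Step 4: Ties are present, so use the tie-corrected normal approximation (with continuity correction) for the p-value.
Step 5: p-value = 0.942900; compare to alpha = 0.1. fail to reject H0.

U_X = 20, p = 0.942900, fail to reject H0 at alpha = 0.1.


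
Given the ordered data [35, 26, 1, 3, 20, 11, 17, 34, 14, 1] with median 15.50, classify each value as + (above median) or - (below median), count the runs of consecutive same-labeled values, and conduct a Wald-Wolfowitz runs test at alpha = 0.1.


Step 1: Compute median = 15.50; label A = above, B = below.
Labels in order: AABBABAABB  (n_A = 5, n_B = 5)
Step 2: Count runs R = 6.
Step 3: Under H0 (random ordering), E[R] = 2*n_A*n_B/(n_A+n_B) + 1 = 2*5*5/10 + 1 = 6.0000.
        Var[R] = 2*n_A*n_B*(2*n_A*n_B - n_A - n_B) / ((n_A+n_B)^2 * (n_A+n_B-1)) = 2000/900 = 2.2222.
        SD[R] = 1.4907.
Step 4: R = E[R], so z = 0 with no continuity correction.
Step 5: Two-sided p-value via normal approximation = 2*(1 - Phi(|z|)) = 1.000000.
Step 6: alpha = 0.1. fail to reject H0.

R = 6, z = 0.0000, p = 1.000000, fail to reject H0.


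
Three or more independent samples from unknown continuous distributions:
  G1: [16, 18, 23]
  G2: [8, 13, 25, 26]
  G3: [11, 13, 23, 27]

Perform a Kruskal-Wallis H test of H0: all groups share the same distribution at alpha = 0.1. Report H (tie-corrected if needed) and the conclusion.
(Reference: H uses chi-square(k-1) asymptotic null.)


Step 1: Combine all N = 11 observations and assign midranks.
sorted (value, group, rank): (8,G2,1), (11,G3,2), (13,G2,3.5), (13,G3,3.5), (16,G1,5), (18,G1,6), (23,G1,7.5), (23,G3,7.5), (25,G2,9), (26,G2,10), (27,G3,11)
Step 2: Sum ranks within each group.
R_1 = 18.5 (n_1 = 3)
R_2 = 23.5 (n_2 = 4)
R_3 = 24 (n_3 = 4)
Step 3: H = 12/(N(N+1)) * sum(R_i^2/n_i) - 3(N+1)
     = 12/(11*12) * (18.5^2/3 + 23.5^2/4 + 24^2/4) - 3*12
     = 0.090909 * 396.146 - 36
     = 0.013258.
Step 4: Ties present; correction factor C = 1 - 12/(11^3 - 11) = 0.990909. Corrected H = 0.013258 / 0.990909 = 0.013379.
Step 5: Under H0, H ~ chi^2(2); p-value = 0.993333.
Step 6: alpha = 0.1. fail to reject H0.

H = 0.0134, df = 2, p = 0.993333, fail to reject H0.


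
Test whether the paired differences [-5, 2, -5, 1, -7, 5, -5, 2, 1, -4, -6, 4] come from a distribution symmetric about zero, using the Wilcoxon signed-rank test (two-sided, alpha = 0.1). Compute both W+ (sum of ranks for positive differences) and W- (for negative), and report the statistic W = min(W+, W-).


Step 1: Drop any zero differences (none here) and take |d_i|.
|d| = [5, 2, 5, 1, 7, 5, 5, 2, 1, 4, 6, 4]
Step 2: Midrank |d_i| (ties get averaged ranks).
ranks: |5|->8.5, |2|->3.5, |5|->8.5, |1|->1.5, |7|->12, |5|->8.5, |5|->8.5, |2|->3.5, |1|->1.5, |4|->5.5, |6|->11, |4|->5.5
Step 3: Attach original signs; sum ranks with positive sign and with negative sign.
W+ = 3.5 + 1.5 + 8.5 + 3.5 + 1.5 + 5.5 = 24
W- = 8.5 + 8.5 + 12 + 8.5 + 5.5 + 11 = 54
(Check: W+ + W- = 78 should equal n(n+1)/2 = 78.)
Step 4: Test statistic W = min(W+, W-) = 24.
Step 5: Ties in |d|, so use the tie-corrected normal approximation.
        E[W] = n(n+1)/4 = 12*13/4 = 39.
        Tie groups: |d|=1 (t=2), |d|=2 (t=2), |d|=4 (t=2), |d|=5 (t=4); sum(t^3 - t) = 78.
        Var[W] = n(n+1)(2n+1)/24 - sum(t^3-t)/48 = 3900/24 - 78/48 = 160.875.
        z = (W - E[W]) / sqrt(Var[W]) = (24 - 39) / 12.6837 = -1.1826.
        Two-sided p = 2*Phi(z) = 0.236958.
Step 6: alpha = 0.1. fail to reject H0.

W+ = 24, W- = 54, W = min = 24, p = 0.236958, fail to reject H0.


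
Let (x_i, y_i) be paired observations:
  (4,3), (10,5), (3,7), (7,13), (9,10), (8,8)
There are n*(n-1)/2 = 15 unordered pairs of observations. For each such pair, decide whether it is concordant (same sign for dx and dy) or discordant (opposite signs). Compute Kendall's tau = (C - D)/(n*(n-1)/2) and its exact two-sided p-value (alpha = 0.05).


Step 1: Enumerate the 15 unordered pairs (i,j) with i<j and classify each by sign(x_j-x_i) * sign(y_j-y_i).
  (1,2):dx=+6,dy=+2->C; (1,3):dx=-1,dy=+4->D; (1,4):dx=+3,dy=+10->C; (1,5):dx=+5,dy=+7->C
  (1,6):dx=+4,dy=+5->C; (2,3):dx=-7,dy=+2->D; (2,4):dx=-3,dy=+8->D; (2,5):dx=-1,dy=+5->D
  (2,6):dx=-2,dy=+3->D; (3,4):dx=+4,dy=+6->C; (3,5):dx=+6,dy=+3->C; (3,6):dx=+5,dy=+1->C
  (4,5):dx=+2,dy=-3->D; (4,6):dx=+1,dy=-5->D; (5,6):dx=-1,dy=-2->C
Step 2: C = 8, D = 7, total pairs = 15.
Step 3: tau = (C - D)/(n(n-1)/2) = (8 - 7)/15 = 0.066667.
Step 4: Exact two-sided p-value (enumerate n! = 720 permutations of y under H0): p = 1.000000.
Step 5: alpha = 0.05. fail to reject H0.

tau_b = 0.0667 (C=8, D=7), p = 1.000000, fail to reject H0.


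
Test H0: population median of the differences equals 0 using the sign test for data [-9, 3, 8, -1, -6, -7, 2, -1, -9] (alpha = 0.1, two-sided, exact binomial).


Step 1: Discard zero differences. Original n = 9; n_eff = number of nonzero differences = 9.
Nonzero differences (with sign): -9, +3, +8, -1, -6, -7, +2, -1, -9
Step 2: Count signs: positive = 3, negative = 6.
Step 3: Under H0: P(positive) = 0.5, so the number of positives S ~ Bin(9, 0.5).
Step 4: Two-sided exact p-value = sum of Bin(9,0.5) probabilities at or below the observed probability = 0.507812.
Step 5: alpha = 0.1. fail to reject H0.

n_eff = 9, pos = 3, neg = 6, p = 0.507812, fail to reject H0.


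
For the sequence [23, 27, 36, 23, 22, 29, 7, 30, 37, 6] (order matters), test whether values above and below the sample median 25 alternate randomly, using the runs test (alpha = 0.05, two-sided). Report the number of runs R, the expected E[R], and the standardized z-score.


Step 1: Compute median = 25; label A = above, B = below.
Labels in order: BAABBABAAB  (n_A = 5, n_B = 5)
Step 2: Count runs R = 7.
Step 3: Under H0 (random ordering), E[R] = 2*n_A*n_B/(n_A+n_B) + 1 = 2*5*5/10 + 1 = 6.0000.
        Var[R] = 2*n_A*n_B*(2*n_A*n_B - n_A - n_B) / ((n_A+n_B)^2 * (n_A+n_B-1)) = 2000/900 = 2.2222.
        SD[R] = 1.4907.
Step 4: Continuity-corrected z = (R - 0.5 - E[R]) / SD[R] = (7 - 0.5 - 6.0000) / 1.4907 = 0.3354.
Step 5: Two-sided p-value via normal approximation = 2*(1 - Phi(|z|)) = 0.737316.
Step 6: alpha = 0.05. fail to reject H0.

R = 7, z = 0.3354, p = 0.737316, fail to reject H0.


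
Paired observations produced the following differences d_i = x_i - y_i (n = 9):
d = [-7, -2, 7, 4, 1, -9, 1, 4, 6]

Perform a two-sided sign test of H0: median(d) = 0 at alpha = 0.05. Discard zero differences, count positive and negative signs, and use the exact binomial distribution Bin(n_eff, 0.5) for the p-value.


Step 1: Discard zero differences. Original n = 9; n_eff = number of nonzero differences = 9.
Nonzero differences (with sign): -7, -2, +7, +4, +1, -9, +1, +4, +6
Step 2: Count signs: positive = 6, negative = 3.
Step 3: Under H0: P(positive) = 0.5, so the number of positives S ~ Bin(9, 0.5).
Step 4: Two-sided exact p-value = sum of Bin(9,0.5) probabilities at or below the observed probability = 0.507812.
Step 5: alpha = 0.05. fail to reject H0.

n_eff = 9, pos = 6, neg = 3, p = 0.507812, fail to reject H0.


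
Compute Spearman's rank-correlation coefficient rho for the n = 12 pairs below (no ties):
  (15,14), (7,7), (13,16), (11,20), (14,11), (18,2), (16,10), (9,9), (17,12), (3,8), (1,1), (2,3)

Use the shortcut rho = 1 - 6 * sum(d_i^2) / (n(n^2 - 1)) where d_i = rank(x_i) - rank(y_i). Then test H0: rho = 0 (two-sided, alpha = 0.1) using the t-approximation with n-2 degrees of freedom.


Step 1: Rank x and y separately (midranks; no ties here).
rank(x): 15->9, 7->4, 13->7, 11->6, 14->8, 18->12, 16->10, 9->5, 17->11, 3->3, 1->1, 2->2
rank(y): 14->10, 7->4, 16->11, 20->12, 11->8, 2->2, 10->7, 9->6, 12->9, 8->5, 1->1, 3->3
Step 2: d_i = R_x(i) - R_y(i); compute d_i^2.
  (9-10)^2=1, (4-4)^2=0, (7-11)^2=16, (6-12)^2=36, (8-8)^2=0, (12-2)^2=100, (10-7)^2=9, (5-6)^2=1, (11-9)^2=4, (3-5)^2=4, (1-1)^2=0, (2-3)^2=1
sum(d^2) = 172.
Step 3: rho = 1 - 6*172 / (12*(12^2 - 1)) = 1 - 1032/1716 = 0.398601.
Step 4: Under H0, t = rho * sqrt((n-2)/(1-rho^2)) = 1.3744 ~ t(10).
Step 5: Two-sided p-value from the t-distribution with 10 df = 0.199335.
Step 6: alpha = 0.1. fail to reject H0.

rho = 0.3986, p = 0.199335, fail to reject H0 at alpha = 0.1.


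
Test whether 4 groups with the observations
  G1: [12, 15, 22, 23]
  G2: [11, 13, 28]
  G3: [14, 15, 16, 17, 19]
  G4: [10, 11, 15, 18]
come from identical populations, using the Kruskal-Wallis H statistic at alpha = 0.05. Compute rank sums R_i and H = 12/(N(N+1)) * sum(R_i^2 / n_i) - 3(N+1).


Step 1: Combine all N = 16 observations and assign midranks.
sorted (value, group, rank): (10,G4,1), (11,G2,2.5), (11,G4,2.5), (12,G1,4), (13,G2,5), (14,G3,6), (15,G1,8), (15,G3,8), (15,G4,8), (16,G3,10), (17,G3,11), (18,G4,12), (19,G3,13), (22,G1,14), (23,G1,15), (28,G2,16)
Step 2: Sum ranks within each group.
R_1 = 41 (n_1 = 4)
R_2 = 23.5 (n_2 = 3)
R_3 = 48 (n_3 = 5)
R_4 = 23.5 (n_4 = 4)
Step 3: H = 12/(N(N+1)) * sum(R_i^2/n_i) - 3(N+1)
     = 12/(16*17) * (41^2/4 + 23.5^2/3 + 48^2/5 + 23.5^2/4) - 3*17
     = 0.044118 * 1203.2 - 51
     = 2.082169.
Step 4: Ties present; correction factor C = 1 - 30/(16^3 - 16) = 0.992647. Corrected H = 2.082169 / 0.992647 = 2.097593.
Step 5: Under H0, H ~ chi^2(3); p-value = 0.552400.
Step 6: alpha = 0.05. fail to reject H0.

H = 2.0976, df = 3, p = 0.552400, fail to reject H0.
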